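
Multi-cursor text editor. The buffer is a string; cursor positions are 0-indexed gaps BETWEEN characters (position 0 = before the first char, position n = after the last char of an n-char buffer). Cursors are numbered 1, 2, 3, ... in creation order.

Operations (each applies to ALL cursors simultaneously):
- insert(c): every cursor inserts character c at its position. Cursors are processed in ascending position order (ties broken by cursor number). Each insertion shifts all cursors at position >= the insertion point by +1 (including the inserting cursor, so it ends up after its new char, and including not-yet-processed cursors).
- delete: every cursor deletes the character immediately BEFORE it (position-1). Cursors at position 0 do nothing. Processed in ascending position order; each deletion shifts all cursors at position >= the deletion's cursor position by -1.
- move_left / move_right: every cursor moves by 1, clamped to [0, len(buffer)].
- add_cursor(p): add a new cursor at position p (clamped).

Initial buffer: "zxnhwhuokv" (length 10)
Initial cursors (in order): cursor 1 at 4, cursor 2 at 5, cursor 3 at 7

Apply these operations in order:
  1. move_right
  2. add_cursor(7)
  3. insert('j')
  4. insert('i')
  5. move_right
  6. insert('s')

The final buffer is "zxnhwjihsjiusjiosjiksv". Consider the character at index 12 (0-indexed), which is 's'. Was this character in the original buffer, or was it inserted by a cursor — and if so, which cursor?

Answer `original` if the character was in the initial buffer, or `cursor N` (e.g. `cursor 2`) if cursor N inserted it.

After op 1 (move_right): buffer="zxnhwhuokv" (len 10), cursors c1@5 c2@6 c3@8, authorship ..........
After op 2 (add_cursor(7)): buffer="zxnhwhuokv" (len 10), cursors c1@5 c2@6 c4@7 c3@8, authorship ..........
After op 3 (insert('j')): buffer="zxnhwjhjujojkv" (len 14), cursors c1@6 c2@8 c4@10 c3@12, authorship .....1.2.4.3..
After op 4 (insert('i')): buffer="zxnhwjihjiujiojikv" (len 18), cursors c1@7 c2@10 c4@13 c3@16, authorship .....11.22.44.33..
After op 5 (move_right): buffer="zxnhwjihjiujiojikv" (len 18), cursors c1@8 c2@11 c4@14 c3@17, authorship .....11.22.44.33..
After op 6 (insert('s')): buffer="zxnhwjihsjiusjiosjiksv" (len 22), cursors c1@9 c2@13 c4@17 c3@21, authorship .....11.122.244.433.3.
Authorship (.=original, N=cursor N): . . . . . 1 1 . 1 2 2 . 2 4 4 . 4 3 3 . 3 .
Index 12: author = 2

Answer: cursor 2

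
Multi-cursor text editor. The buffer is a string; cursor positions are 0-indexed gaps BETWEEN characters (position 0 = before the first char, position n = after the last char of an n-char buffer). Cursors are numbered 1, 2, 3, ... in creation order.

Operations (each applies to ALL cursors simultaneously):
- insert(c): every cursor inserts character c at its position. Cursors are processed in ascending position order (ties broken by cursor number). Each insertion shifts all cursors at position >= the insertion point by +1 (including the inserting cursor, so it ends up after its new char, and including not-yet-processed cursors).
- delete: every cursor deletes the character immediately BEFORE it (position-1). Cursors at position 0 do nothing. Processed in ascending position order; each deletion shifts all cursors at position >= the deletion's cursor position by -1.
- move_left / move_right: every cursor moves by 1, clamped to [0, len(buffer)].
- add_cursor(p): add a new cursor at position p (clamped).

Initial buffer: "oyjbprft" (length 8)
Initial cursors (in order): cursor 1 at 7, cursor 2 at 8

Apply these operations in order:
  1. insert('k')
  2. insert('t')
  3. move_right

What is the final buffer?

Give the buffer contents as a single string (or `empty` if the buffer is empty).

After op 1 (insert('k')): buffer="oyjbprfktk" (len 10), cursors c1@8 c2@10, authorship .......1.2
After op 2 (insert('t')): buffer="oyjbprfkttkt" (len 12), cursors c1@9 c2@12, authorship .......11.22
After op 3 (move_right): buffer="oyjbprfkttkt" (len 12), cursors c1@10 c2@12, authorship .......11.22

Answer: oyjbprfkttkt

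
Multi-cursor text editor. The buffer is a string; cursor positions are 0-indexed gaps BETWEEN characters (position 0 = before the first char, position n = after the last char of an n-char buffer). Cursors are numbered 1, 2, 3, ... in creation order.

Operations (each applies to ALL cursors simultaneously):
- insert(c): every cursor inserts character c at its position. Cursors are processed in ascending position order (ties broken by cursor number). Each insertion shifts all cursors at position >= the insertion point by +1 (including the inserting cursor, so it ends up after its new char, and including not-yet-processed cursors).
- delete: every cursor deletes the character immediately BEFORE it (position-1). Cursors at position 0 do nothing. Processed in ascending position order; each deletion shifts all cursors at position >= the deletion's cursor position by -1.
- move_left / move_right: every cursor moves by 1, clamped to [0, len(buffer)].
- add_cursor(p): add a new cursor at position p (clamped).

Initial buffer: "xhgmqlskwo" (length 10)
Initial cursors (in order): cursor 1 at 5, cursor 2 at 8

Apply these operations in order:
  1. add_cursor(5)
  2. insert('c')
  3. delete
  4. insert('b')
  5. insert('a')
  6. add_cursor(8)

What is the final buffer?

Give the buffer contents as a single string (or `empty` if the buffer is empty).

After op 1 (add_cursor(5)): buffer="xhgmqlskwo" (len 10), cursors c1@5 c3@5 c2@8, authorship ..........
After op 2 (insert('c')): buffer="xhgmqcclskcwo" (len 13), cursors c1@7 c3@7 c2@11, authorship .....13...2..
After op 3 (delete): buffer="xhgmqlskwo" (len 10), cursors c1@5 c3@5 c2@8, authorship ..........
After op 4 (insert('b')): buffer="xhgmqbblskbwo" (len 13), cursors c1@7 c3@7 c2@11, authorship .....13...2..
After op 5 (insert('a')): buffer="xhgmqbbaalskbawo" (len 16), cursors c1@9 c3@9 c2@14, authorship .....1313...22..
After op 6 (add_cursor(8)): buffer="xhgmqbbaalskbawo" (len 16), cursors c4@8 c1@9 c3@9 c2@14, authorship .....1313...22..

Answer: xhgmqbbaalskbawo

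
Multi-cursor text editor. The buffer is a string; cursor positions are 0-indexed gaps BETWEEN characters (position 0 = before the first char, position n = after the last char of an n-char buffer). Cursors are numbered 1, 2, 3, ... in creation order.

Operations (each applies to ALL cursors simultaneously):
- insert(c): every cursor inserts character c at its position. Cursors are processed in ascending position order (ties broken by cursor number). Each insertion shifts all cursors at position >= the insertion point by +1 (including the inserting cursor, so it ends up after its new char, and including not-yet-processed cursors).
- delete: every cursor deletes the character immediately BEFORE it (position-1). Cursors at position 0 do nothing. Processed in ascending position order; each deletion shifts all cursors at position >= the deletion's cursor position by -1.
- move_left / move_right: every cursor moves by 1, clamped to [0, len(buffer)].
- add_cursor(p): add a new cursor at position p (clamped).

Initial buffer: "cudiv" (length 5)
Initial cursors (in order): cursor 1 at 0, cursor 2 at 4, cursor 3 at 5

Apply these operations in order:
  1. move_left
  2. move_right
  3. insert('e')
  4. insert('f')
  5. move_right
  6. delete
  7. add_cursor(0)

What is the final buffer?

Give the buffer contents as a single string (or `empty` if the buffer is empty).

Answer: cefdiefe

Derivation:
After op 1 (move_left): buffer="cudiv" (len 5), cursors c1@0 c2@3 c3@4, authorship .....
After op 2 (move_right): buffer="cudiv" (len 5), cursors c1@1 c2@4 c3@5, authorship .....
After op 3 (insert('e')): buffer="ceudieve" (len 8), cursors c1@2 c2@6 c3@8, authorship .1...2.3
After op 4 (insert('f')): buffer="cefudiefvef" (len 11), cursors c1@3 c2@8 c3@11, authorship .11...22.33
After op 5 (move_right): buffer="cefudiefvef" (len 11), cursors c1@4 c2@9 c3@11, authorship .11...22.33
After op 6 (delete): buffer="cefdiefe" (len 8), cursors c1@3 c2@7 c3@8, authorship .11..223
After op 7 (add_cursor(0)): buffer="cefdiefe" (len 8), cursors c4@0 c1@3 c2@7 c3@8, authorship .11..223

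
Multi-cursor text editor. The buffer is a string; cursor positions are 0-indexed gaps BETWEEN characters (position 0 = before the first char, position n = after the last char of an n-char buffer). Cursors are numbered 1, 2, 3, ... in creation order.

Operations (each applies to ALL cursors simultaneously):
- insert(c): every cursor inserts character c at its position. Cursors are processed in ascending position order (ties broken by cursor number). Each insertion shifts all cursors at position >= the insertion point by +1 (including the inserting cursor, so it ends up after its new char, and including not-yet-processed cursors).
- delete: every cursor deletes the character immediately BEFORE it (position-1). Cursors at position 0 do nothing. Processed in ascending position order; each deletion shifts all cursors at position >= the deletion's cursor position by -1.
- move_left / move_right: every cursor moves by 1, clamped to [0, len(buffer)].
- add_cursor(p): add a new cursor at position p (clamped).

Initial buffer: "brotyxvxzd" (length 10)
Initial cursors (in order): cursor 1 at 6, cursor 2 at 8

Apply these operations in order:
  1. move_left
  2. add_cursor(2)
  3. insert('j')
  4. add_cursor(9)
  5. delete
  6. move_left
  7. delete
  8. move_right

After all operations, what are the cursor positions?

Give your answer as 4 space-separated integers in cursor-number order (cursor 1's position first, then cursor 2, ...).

After op 1 (move_left): buffer="brotyxvxzd" (len 10), cursors c1@5 c2@7, authorship ..........
After op 2 (add_cursor(2)): buffer="brotyxvxzd" (len 10), cursors c3@2 c1@5 c2@7, authorship ..........
After op 3 (insert('j')): buffer="brjotyjxvjxzd" (len 13), cursors c3@3 c1@7 c2@10, authorship ..3...1..2...
After op 4 (add_cursor(9)): buffer="brjotyjxvjxzd" (len 13), cursors c3@3 c1@7 c4@9 c2@10, authorship ..3...1..2...
After op 5 (delete): buffer="brotyxxzd" (len 9), cursors c3@2 c1@5 c2@6 c4@6, authorship .........
After op 6 (move_left): buffer="brotyxxzd" (len 9), cursors c3@1 c1@4 c2@5 c4@5, authorship .........
After op 7 (delete): buffer="rxxzd" (len 5), cursors c3@0 c1@1 c2@1 c4@1, authorship .....
After op 8 (move_right): buffer="rxxzd" (len 5), cursors c3@1 c1@2 c2@2 c4@2, authorship .....

Answer: 2 2 1 2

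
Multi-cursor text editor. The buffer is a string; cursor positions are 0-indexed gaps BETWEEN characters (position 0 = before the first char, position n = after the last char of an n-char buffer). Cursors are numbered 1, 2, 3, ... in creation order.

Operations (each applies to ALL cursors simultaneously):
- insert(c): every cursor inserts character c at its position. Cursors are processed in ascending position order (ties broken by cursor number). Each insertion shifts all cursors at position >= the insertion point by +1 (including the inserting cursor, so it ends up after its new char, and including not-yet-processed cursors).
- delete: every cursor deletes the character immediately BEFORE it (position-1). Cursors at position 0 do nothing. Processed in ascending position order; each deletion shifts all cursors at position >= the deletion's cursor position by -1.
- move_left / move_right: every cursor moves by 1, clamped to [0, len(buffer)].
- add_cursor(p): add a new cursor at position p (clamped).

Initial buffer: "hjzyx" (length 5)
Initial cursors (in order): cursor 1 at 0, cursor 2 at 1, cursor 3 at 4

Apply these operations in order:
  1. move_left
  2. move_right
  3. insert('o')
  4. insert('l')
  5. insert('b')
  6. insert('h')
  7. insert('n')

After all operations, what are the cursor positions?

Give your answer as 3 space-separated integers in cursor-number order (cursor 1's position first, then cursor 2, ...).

After op 1 (move_left): buffer="hjzyx" (len 5), cursors c1@0 c2@0 c3@3, authorship .....
After op 2 (move_right): buffer="hjzyx" (len 5), cursors c1@1 c2@1 c3@4, authorship .....
After op 3 (insert('o')): buffer="hoojzyox" (len 8), cursors c1@3 c2@3 c3@7, authorship .12...3.
After op 4 (insert('l')): buffer="hoolljzyolx" (len 11), cursors c1@5 c2@5 c3@10, authorship .1212...33.
After op 5 (insert('b')): buffer="hoollbbjzyolbx" (len 14), cursors c1@7 c2@7 c3@13, authorship .121212...333.
After op 6 (insert('h')): buffer="hoollbbhhjzyolbhx" (len 17), cursors c1@9 c2@9 c3@16, authorship .12121212...3333.
After op 7 (insert('n')): buffer="hoollbbhhnnjzyolbhnx" (len 20), cursors c1@11 c2@11 c3@19, authorship .1212121212...33333.

Answer: 11 11 19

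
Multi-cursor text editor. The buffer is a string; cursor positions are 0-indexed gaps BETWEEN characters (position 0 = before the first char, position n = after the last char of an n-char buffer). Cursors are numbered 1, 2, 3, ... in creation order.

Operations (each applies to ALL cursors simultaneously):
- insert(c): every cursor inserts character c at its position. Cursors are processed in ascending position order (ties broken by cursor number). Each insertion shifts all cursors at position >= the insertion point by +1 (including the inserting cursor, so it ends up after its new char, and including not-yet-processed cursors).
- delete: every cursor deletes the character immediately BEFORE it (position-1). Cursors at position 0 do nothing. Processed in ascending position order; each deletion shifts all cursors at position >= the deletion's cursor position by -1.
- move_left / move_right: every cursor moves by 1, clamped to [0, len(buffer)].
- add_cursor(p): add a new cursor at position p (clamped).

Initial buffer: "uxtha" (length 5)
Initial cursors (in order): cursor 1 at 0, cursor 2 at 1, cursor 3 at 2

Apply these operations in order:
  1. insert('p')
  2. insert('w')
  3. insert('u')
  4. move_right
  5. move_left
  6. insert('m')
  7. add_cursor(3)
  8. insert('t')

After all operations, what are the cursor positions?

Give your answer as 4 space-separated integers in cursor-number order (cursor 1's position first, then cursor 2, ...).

After op 1 (insert('p')): buffer="pupxptha" (len 8), cursors c1@1 c2@3 c3@5, authorship 1.2.3...
After op 2 (insert('w')): buffer="pwupwxpwtha" (len 11), cursors c1@2 c2@5 c3@8, authorship 11.22.33...
After op 3 (insert('u')): buffer="pwuupwuxpwutha" (len 14), cursors c1@3 c2@7 c3@11, authorship 111.222.333...
After op 4 (move_right): buffer="pwuupwuxpwutha" (len 14), cursors c1@4 c2@8 c3@12, authorship 111.222.333...
After op 5 (move_left): buffer="pwuupwuxpwutha" (len 14), cursors c1@3 c2@7 c3@11, authorship 111.222.333...
After op 6 (insert('m')): buffer="pwumupwumxpwumtha" (len 17), cursors c1@4 c2@9 c3@14, authorship 1111.2222.3333...
After op 7 (add_cursor(3)): buffer="pwumupwumxpwumtha" (len 17), cursors c4@3 c1@4 c2@9 c3@14, authorship 1111.2222.3333...
After op 8 (insert('t')): buffer="pwutmtupwumtxpwumttha" (len 21), cursors c4@4 c1@6 c2@12 c3@18, authorship 111411.22222.33333...

Answer: 6 12 18 4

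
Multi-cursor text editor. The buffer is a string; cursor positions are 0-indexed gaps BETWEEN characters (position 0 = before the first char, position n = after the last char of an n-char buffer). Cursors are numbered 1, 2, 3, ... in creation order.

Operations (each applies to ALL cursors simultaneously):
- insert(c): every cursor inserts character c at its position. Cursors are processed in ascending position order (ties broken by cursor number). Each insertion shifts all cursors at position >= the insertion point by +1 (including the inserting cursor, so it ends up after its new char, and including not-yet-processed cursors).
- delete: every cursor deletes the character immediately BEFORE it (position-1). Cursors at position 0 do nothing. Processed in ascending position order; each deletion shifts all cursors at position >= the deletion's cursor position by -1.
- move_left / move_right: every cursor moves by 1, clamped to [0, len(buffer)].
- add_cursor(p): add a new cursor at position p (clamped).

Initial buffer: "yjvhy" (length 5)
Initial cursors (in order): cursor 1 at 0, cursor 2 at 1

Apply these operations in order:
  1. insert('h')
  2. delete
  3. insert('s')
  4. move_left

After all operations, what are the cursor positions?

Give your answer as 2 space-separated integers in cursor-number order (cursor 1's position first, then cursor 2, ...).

Answer: 0 2

Derivation:
After op 1 (insert('h')): buffer="hyhjvhy" (len 7), cursors c1@1 c2@3, authorship 1.2....
After op 2 (delete): buffer="yjvhy" (len 5), cursors c1@0 c2@1, authorship .....
After op 3 (insert('s')): buffer="sysjvhy" (len 7), cursors c1@1 c2@3, authorship 1.2....
After op 4 (move_left): buffer="sysjvhy" (len 7), cursors c1@0 c2@2, authorship 1.2....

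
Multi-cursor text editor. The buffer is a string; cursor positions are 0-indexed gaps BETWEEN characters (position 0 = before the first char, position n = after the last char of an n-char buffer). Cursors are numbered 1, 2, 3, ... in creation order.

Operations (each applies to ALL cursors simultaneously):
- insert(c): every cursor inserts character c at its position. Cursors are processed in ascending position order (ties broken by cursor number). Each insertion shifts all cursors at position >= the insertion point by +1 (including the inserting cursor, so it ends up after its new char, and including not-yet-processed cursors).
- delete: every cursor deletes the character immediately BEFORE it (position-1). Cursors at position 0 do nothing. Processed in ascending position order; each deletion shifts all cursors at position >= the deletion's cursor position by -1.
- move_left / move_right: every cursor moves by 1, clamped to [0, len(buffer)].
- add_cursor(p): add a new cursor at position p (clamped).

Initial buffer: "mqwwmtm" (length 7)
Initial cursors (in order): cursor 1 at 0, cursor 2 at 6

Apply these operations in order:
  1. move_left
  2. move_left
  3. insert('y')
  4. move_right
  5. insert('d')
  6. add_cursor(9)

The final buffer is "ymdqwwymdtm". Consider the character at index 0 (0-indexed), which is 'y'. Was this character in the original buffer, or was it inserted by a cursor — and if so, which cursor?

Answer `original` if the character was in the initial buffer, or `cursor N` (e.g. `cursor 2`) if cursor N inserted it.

After op 1 (move_left): buffer="mqwwmtm" (len 7), cursors c1@0 c2@5, authorship .......
After op 2 (move_left): buffer="mqwwmtm" (len 7), cursors c1@0 c2@4, authorship .......
After op 3 (insert('y')): buffer="ymqwwymtm" (len 9), cursors c1@1 c2@6, authorship 1....2...
After op 4 (move_right): buffer="ymqwwymtm" (len 9), cursors c1@2 c2@7, authorship 1....2...
After op 5 (insert('d')): buffer="ymdqwwymdtm" (len 11), cursors c1@3 c2@9, authorship 1.1...2.2..
After op 6 (add_cursor(9)): buffer="ymdqwwymdtm" (len 11), cursors c1@3 c2@9 c3@9, authorship 1.1...2.2..
Authorship (.=original, N=cursor N): 1 . 1 . . . 2 . 2 . .
Index 0: author = 1

Answer: cursor 1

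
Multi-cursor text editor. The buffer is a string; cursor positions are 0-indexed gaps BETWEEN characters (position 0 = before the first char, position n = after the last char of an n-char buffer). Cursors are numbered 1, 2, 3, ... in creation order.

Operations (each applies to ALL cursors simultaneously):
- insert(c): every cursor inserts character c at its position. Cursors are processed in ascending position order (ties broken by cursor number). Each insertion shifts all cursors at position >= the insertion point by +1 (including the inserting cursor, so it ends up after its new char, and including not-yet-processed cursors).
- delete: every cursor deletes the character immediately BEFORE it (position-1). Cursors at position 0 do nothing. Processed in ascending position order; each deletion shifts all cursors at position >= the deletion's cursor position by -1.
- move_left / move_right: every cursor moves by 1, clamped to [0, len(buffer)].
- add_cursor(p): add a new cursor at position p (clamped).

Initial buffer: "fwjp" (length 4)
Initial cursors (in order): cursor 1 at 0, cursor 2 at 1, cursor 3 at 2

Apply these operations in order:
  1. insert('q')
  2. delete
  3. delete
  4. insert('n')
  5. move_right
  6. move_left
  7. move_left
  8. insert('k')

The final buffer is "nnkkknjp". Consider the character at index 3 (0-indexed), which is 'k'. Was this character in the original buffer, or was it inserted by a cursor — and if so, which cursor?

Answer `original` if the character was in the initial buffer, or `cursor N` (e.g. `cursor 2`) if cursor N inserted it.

Answer: cursor 2

Derivation:
After op 1 (insert('q')): buffer="qfqwqjp" (len 7), cursors c1@1 c2@3 c3@5, authorship 1.2.3..
After op 2 (delete): buffer="fwjp" (len 4), cursors c1@0 c2@1 c3@2, authorship ....
After op 3 (delete): buffer="jp" (len 2), cursors c1@0 c2@0 c3@0, authorship ..
After op 4 (insert('n')): buffer="nnnjp" (len 5), cursors c1@3 c2@3 c3@3, authorship 123..
After op 5 (move_right): buffer="nnnjp" (len 5), cursors c1@4 c2@4 c3@4, authorship 123..
After op 6 (move_left): buffer="nnnjp" (len 5), cursors c1@3 c2@3 c3@3, authorship 123..
After op 7 (move_left): buffer="nnnjp" (len 5), cursors c1@2 c2@2 c3@2, authorship 123..
After op 8 (insert('k')): buffer="nnkkknjp" (len 8), cursors c1@5 c2@5 c3@5, authorship 121233..
Authorship (.=original, N=cursor N): 1 2 1 2 3 3 . .
Index 3: author = 2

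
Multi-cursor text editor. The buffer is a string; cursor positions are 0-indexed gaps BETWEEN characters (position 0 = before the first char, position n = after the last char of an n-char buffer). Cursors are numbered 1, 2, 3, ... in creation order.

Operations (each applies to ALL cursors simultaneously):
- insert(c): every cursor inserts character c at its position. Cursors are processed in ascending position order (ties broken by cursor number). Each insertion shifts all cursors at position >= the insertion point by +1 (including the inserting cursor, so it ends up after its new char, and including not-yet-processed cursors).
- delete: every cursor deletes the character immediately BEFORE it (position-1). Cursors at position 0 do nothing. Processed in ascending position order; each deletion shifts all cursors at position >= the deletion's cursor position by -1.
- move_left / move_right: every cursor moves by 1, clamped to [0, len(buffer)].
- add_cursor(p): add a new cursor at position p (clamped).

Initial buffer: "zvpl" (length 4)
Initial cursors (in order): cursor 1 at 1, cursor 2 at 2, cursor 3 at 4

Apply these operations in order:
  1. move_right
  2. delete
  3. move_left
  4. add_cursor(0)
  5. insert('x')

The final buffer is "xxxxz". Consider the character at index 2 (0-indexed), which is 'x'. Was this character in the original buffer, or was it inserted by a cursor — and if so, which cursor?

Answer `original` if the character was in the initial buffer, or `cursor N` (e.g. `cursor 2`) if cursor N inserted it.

After op 1 (move_right): buffer="zvpl" (len 4), cursors c1@2 c2@3 c3@4, authorship ....
After op 2 (delete): buffer="z" (len 1), cursors c1@1 c2@1 c3@1, authorship .
After op 3 (move_left): buffer="z" (len 1), cursors c1@0 c2@0 c3@0, authorship .
After op 4 (add_cursor(0)): buffer="z" (len 1), cursors c1@0 c2@0 c3@0 c4@0, authorship .
After op 5 (insert('x')): buffer="xxxxz" (len 5), cursors c1@4 c2@4 c3@4 c4@4, authorship 1234.
Authorship (.=original, N=cursor N): 1 2 3 4 .
Index 2: author = 3

Answer: cursor 3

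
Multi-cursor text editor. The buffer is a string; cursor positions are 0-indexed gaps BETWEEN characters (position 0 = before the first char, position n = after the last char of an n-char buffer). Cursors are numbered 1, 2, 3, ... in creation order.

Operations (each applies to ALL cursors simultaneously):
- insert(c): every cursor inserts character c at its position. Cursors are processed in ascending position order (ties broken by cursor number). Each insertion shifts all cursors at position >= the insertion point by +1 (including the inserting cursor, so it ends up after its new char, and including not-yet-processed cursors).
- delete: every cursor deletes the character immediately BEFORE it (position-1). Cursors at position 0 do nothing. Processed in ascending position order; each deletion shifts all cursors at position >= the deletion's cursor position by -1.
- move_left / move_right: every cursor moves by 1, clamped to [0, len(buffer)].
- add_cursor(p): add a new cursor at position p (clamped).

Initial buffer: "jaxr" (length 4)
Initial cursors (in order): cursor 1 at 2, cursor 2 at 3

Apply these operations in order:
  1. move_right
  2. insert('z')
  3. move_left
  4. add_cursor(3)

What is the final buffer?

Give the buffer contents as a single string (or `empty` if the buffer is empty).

Answer: jaxzrz

Derivation:
After op 1 (move_right): buffer="jaxr" (len 4), cursors c1@3 c2@4, authorship ....
After op 2 (insert('z')): buffer="jaxzrz" (len 6), cursors c1@4 c2@6, authorship ...1.2
After op 3 (move_left): buffer="jaxzrz" (len 6), cursors c1@3 c2@5, authorship ...1.2
After op 4 (add_cursor(3)): buffer="jaxzrz" (len 6), cursors c1@3 c3@3 c2@5, authorship ...1.2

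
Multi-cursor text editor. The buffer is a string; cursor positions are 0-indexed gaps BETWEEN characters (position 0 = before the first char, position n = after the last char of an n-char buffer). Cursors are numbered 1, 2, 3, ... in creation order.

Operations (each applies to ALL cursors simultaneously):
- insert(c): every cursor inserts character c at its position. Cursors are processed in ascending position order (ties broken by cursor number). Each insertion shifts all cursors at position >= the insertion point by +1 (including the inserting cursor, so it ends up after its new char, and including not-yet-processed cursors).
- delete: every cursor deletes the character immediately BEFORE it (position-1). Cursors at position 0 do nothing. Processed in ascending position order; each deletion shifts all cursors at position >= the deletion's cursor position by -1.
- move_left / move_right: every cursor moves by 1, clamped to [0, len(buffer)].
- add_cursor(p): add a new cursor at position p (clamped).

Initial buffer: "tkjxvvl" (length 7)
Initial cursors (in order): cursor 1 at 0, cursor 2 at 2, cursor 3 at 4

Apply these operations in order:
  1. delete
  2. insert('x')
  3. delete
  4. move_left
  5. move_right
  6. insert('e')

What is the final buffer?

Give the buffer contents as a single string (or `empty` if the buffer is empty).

After op 1 (delete): buffer="tjvvl" (len 5), cursors c1@0 c2@1 c3@2, authorship .....
After op 2 (insert('x')): buffer="xtxjxvvl" (len 8), cursors c1@1 c2@3 c3@5, authorship 1.2.3...
After op 3 (delete): buffer="tjvvl" (len 5), cursors c1@0 c2@1 c3@2, authorship .....
After op 4 (move_left): buffer="tjvvl" (len 5), cursors c1@0 c2@0 c3@1, authorship .....
After op 5 (move_right): buffer="tjvvl" (len 5), cursors c1@1 c2@1 c3@2, authorship .....
After op 6 (insert('e')): buffer="teejevvl" (len 8), cursors c1@3 c2@3 c3@5, authorship .12.3...

Answer: teejevvl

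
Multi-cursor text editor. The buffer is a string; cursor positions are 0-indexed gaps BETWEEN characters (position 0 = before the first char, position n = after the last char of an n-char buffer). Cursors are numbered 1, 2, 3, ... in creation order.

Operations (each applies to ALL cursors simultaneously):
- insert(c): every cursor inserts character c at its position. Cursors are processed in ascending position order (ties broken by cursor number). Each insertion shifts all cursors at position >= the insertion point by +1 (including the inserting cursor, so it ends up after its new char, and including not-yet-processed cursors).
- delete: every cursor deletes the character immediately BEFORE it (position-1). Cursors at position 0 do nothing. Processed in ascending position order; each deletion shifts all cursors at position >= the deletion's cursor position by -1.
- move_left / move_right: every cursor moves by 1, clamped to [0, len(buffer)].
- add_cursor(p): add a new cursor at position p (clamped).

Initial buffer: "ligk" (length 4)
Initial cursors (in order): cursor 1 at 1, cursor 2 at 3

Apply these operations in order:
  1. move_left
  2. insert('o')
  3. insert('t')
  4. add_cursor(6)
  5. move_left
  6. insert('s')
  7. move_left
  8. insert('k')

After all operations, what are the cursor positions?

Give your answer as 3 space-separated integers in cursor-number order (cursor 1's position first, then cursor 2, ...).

After op 1 (move_left): buffer="ligk" (len 4), cursors c1@0 c2@2, authorship ....
After op 2 (insert('o')): buffer="oliogk" (len 6), cursors c1@1 c2@4, authorship 1..2..
After op 3 (insert('t')): buffer="otliotgk" (len 8), cursors c1@2 c2@6, authorship 11..22..
After op 4 (add_cursor(6)): buffer="otliotgk" (len 8), cursors c1@2 c2@6 c3@6, authorship 11..22..
After op 5 (move_left): buffer="otliotgk" (len 8), cursors c1@1 c2@5 c3@5, authorship 11..22..
After op 6 (insert('s')): buffer="ostliosstgk" (len 11), cursors c1@2 c2@8 c3@8, authorship 111..2232..
After op 7 (move_left): buffer="ostliosstgk" (len 11), cursors c1@1 c2@7 c3@7, authorship 111..2232..
After op 8 (insert('k')): buffer="okstlioskkstgk" (len 14), cursors c1@2 c2@10 c3@10, authorship 1111..222332..

Answer: 2 10 10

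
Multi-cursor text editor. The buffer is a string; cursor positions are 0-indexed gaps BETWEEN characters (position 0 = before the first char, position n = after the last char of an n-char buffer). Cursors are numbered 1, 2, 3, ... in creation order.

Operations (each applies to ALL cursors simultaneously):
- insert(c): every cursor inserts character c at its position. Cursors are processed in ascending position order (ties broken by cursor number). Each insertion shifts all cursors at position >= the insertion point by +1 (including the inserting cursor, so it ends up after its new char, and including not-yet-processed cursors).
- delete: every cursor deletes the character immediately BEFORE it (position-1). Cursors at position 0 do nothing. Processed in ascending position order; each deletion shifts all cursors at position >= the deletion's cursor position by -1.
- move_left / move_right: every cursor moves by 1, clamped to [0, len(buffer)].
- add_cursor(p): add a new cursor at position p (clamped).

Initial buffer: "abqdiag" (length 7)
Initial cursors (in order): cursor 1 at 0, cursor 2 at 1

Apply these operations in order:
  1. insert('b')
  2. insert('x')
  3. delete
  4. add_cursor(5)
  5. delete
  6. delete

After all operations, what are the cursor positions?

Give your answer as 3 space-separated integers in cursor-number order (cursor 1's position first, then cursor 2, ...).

After op 1 (insert('b')): buffer="babbqdiag" (len 9), cursors c1@1 c2@3, authorship 1.2......
After op 2 (insert('x')): buffer="bxabxbqdiag" (len 11), cursors c1@2 c2@5, authorship 11.22......
After op 3 (delete): buffer="babbqdiag" (len 9), cursors c1@1 c2@3, authorship 1.2......
After op 4 (add_cursor(5)): buffer="babbqdiag" (len 9), cursors c1@1 c2@3 c3@5, authorship 1.2......
After op 5 (delete): buffer="abdiag" (len 6), cursors c1@0 c2@1 c3@2, authorship ......
After op 6 (delete): buffer="diag" (len 4), cursors c1@0 c2@0 c3@0, authorship ....

Answer: 0 0 0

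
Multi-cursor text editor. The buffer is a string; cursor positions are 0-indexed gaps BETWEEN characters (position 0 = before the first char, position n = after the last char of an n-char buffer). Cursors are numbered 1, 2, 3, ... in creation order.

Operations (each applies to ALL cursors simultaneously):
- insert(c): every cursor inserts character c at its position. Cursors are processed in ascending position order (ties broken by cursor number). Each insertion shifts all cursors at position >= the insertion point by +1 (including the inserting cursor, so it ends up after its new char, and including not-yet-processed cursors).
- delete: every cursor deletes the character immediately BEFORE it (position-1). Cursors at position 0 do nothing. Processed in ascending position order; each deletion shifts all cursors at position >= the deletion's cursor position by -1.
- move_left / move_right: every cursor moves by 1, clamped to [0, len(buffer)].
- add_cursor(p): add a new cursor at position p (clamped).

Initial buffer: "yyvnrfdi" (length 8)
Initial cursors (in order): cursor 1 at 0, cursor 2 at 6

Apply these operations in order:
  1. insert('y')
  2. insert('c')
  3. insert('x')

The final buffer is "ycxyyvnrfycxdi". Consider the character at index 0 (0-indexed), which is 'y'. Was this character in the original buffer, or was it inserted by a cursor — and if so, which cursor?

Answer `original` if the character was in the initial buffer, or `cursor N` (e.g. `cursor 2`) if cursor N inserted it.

After op 1 (insert('y')): buffer="yyyvnrfydi" (len 10), cursors c1@1 c2@8, authorship 1......2..
After op 2 (insert('c')): buffer="ycyyvnrfycdi" (len 12), cursors c1@2 c2@10, authorship 11......22..
After op 3 (insert('x')): buffer="ycxyyvnrfycxdi" (len 14), cursors c1@3 c2@12, authorship 111......222..
Authorship (.=original, N=cursor N): 1 1 1 . . . . . . 2 2 2 . .
Index 0: author = 1

Answer: cursor 1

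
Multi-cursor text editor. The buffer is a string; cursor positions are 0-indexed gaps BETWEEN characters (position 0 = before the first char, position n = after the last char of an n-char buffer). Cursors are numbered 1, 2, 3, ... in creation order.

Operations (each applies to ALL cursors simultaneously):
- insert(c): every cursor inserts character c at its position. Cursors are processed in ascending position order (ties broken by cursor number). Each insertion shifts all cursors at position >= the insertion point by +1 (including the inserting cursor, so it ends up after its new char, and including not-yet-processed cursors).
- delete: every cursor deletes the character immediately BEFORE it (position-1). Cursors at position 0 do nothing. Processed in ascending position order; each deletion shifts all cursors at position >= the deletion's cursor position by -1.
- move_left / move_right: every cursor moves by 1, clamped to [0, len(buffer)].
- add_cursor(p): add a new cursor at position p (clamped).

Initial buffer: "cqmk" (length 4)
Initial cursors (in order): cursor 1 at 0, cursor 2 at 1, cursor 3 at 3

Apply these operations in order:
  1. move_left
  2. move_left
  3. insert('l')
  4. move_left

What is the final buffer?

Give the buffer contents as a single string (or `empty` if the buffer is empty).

After op 1 (move_left): buffer="cqmk" (len 4), cursors c1@0 c2@0 c3@2, authorship ....
After op 2 (move_left): buffer="cqmk" (len 4), cursors c1@0 c2@0 c3@1, authorship ....
After op 3 (insert('l')): buffer="llclqmk" (len 7), cursors c1@2 c2@2 c3@4, authorship 12.3...
After op 4 (move_left): buffer="llclqmk" (len 7), cursors c1@1 c2@1 c3@3, authorship 12.3...

Answer: llclqmk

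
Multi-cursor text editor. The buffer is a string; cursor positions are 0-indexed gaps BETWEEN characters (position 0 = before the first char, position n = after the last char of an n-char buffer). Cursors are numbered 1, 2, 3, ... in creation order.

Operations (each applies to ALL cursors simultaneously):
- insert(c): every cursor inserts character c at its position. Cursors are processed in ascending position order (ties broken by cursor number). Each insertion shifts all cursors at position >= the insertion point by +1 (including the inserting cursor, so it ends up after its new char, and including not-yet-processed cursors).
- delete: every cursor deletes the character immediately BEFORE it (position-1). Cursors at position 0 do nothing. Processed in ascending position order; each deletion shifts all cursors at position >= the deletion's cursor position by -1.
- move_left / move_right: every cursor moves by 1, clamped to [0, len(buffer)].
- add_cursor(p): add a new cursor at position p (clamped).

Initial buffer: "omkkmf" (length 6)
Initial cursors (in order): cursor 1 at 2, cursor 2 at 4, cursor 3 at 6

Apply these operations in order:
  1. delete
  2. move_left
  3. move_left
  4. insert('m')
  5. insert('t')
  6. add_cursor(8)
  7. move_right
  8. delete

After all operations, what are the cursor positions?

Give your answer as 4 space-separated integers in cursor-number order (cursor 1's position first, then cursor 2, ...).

Answer: 3 3 5 5

Derivation:
After op 1 (delete): buffer="okm" (len 3), cursors c1@1 c2@2 c3@3, authorship ...
After op 2 (move_left): buffer="okm" (len 3), cursors c1@0 c2@1 c3@2, authorship ...
After op 3 (move_left): buffer="okm" (len 3), cursors c1@0 c2@0 c3@1, authorship ...
After op 4 (insert('m')): buffer="mmomkm" (len 6), cursors c1@2 c2@2 c3@4, authorship 12.3..
After op 5 (insert('t')): buffer="mmttomtkm" (len 9), cursors c1@4 c2@4 c3@7, authorship 1212.33..
After op 6 (add_cursor(8)): buffer="mmttomtkm" (len 9), cursors c1@4 c2@4 c3@7 c4@8, authorship 1212.33..
After op 7 (move_right): buffer="mmttomtkm" (len 9), cursors c1@5 c2@5 c3@8 c4@9, authorship 1212.33..
After op 8 (delete): buffer="mmtmt" (len 5), cursors c1@3 c2@3 c3@5 c4@5, authorship 12133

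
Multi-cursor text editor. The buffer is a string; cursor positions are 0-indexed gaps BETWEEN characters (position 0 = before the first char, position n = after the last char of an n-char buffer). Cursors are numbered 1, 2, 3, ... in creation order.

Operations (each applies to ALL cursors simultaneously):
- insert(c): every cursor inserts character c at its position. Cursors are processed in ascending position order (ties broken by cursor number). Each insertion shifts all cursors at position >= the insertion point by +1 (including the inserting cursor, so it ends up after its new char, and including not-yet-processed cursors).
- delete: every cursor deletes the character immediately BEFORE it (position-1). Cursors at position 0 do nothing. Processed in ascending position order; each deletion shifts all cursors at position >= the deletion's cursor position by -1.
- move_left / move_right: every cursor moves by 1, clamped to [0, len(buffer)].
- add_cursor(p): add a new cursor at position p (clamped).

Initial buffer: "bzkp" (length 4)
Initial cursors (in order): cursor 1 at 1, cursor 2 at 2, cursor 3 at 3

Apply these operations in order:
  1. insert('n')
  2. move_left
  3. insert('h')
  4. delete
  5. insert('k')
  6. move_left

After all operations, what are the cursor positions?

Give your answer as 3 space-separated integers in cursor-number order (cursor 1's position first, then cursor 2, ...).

After op 1 (insert('n')): buffer="bnznknp" (len 7), cursors c1@2 c2@4 c3@6, authorship .1.2.3.
After op 2 (move_left): buffer="bnznknp" (len 7), cursors c1@1 c2@3 c3@5, authorship .1.2.3.
After op 3 (insert('h')): buffer="bhnzhnkhnp" (len 10), cursors c1@2 c2@5 c3@8, authorship .11.22.33.
After op 4 (delete): buffer="bnznknp" (len 7), cursors c1@1 c2@3 c3@5, authorship .1.2.3.
After op 5 (insert('k')): buffer="bknzknkknp" (len 10), cursors c1@2 c2@5 c3@8, authorship .11.22.33.
After op 6 (move_left): buffer="bknzknkknp" (len 10), cursors c1@1 c2@4 c3@7, authorship .11.22.33.

Answer: 1 4 7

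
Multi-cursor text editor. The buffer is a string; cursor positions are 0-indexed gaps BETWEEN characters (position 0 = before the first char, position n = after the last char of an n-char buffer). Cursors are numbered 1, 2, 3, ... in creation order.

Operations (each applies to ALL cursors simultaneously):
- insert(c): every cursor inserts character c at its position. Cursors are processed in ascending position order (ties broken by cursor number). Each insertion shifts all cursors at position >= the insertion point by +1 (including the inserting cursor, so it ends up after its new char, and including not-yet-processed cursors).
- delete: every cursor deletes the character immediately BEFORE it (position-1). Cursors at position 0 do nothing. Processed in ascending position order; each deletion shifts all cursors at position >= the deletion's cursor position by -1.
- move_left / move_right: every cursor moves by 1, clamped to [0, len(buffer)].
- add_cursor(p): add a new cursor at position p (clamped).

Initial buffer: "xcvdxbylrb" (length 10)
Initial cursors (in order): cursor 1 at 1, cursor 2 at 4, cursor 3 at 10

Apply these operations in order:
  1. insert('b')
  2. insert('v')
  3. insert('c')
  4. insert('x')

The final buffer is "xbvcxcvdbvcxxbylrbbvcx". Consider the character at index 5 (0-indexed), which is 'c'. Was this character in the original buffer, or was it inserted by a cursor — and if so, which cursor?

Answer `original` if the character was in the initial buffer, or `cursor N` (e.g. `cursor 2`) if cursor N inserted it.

Answer: original

Derivation:
After op 1 (insert('b')): buffer="xbcvdbxbylrbb" (len 13), cursors c1@2 c2@6 c3@13, authorship .1...2......3
After op 2 (insert('v')): buffer="xbvcvdbvxbylrbbv" (len 16), cursors c1@3 c2@8 c3@16, authorship .11...22......33
After op 3 (insert('c')): buffer="xbvccvdbvcxbylrbbvc" (len 19), cursors c1@4 c2@10 c3@19, authorship .111...222......333
After op 4 (insert('x')): buffer="xbvcxcvdbvcxxbylrbbvcx" (len 22), cursors c1@5 c2@12 c3@22, authorship .1111...2222......3333
Authorship (.=original, N=cursor N): . 1 1 1 1 . . . 2 2 2 2 . . . . . . 3 3 3 3
Index 5: author = original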